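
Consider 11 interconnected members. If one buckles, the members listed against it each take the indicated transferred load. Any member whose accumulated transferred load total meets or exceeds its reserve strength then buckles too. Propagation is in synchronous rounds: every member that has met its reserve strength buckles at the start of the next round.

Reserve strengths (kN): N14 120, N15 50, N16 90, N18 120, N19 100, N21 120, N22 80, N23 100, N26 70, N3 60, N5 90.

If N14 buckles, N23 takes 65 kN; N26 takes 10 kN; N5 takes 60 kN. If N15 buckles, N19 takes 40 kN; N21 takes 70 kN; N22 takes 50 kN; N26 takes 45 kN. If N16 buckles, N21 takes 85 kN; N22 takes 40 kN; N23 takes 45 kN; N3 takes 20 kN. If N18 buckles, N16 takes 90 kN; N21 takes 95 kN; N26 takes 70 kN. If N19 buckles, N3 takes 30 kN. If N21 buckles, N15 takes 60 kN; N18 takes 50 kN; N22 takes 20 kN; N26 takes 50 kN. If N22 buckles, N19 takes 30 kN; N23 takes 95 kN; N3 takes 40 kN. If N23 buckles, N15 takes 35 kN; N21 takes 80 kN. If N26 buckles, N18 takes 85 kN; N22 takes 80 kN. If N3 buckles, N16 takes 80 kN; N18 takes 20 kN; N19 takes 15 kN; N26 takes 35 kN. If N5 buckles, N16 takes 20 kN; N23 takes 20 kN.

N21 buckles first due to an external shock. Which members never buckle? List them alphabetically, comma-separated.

Round 1 — N21 buckles (initial).
  N15: +60 → 60 ≥ 50
  N18: +50 → 50 < 120
  N22: +20 → 20 < 80
  N26: +50 → 50 < 70
Round 2 — N15 buckles.
  N19: +40 → 40 < 100
  N22: +50 → 70 < 80
  N26: +45 → 95 ≥ 70
Round 3 — N26 buckles.
  N18: +85 → 135 ≥ 120
  N22: +80 → 150 ≥ 80
Round 4 — N18, N22 buckle.
  N16: +90 → 90 ≥ 90
  N19: +30 → 70 < 100
  N23: +95 → 95 < 100
  N3: +40 → 40 < 60
Round 5 — N16 buckles.
  N23: +45 → 140 ≥ 100
  N3: +20 → 60 ≥ 60
Round 6 — N23, N3 buckle.
  N19: +15 → 85 < 100
No further bucklings.

N14, N19, N5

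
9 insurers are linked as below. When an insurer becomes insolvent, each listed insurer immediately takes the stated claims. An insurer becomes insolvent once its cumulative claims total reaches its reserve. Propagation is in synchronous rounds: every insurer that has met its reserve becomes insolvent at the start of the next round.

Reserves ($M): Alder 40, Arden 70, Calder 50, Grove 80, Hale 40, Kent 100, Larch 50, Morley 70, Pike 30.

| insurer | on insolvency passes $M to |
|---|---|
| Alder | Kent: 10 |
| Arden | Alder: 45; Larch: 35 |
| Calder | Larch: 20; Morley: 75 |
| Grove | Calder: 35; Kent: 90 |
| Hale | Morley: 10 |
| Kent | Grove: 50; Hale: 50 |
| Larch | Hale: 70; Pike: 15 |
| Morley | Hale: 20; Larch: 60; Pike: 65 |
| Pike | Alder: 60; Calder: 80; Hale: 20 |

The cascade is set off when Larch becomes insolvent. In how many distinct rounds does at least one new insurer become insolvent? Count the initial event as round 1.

Round 1 — Larch becomes insolvent (initial).
  Hale: +70 → 70 ≥ 40
  Pike: +15 → 15 < 30
Round 2 — Hale becomes insolvent.
  Morley: +10 → 10 < 70
No further insolvencies.

2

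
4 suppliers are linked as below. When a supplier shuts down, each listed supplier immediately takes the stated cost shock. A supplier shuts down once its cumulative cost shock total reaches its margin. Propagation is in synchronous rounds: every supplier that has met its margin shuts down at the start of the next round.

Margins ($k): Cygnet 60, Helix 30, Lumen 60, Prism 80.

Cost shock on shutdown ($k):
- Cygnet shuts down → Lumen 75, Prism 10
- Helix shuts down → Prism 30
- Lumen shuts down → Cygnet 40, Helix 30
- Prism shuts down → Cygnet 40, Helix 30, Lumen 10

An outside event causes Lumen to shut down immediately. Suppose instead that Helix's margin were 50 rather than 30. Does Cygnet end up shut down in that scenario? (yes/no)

With Helix's margin at 50:
Round 1 — Lumen shuts down (initial).
  Cygnet: +40 → 40 < 60
  Helix: +30 → 30 < 50
No further shutdowns.

no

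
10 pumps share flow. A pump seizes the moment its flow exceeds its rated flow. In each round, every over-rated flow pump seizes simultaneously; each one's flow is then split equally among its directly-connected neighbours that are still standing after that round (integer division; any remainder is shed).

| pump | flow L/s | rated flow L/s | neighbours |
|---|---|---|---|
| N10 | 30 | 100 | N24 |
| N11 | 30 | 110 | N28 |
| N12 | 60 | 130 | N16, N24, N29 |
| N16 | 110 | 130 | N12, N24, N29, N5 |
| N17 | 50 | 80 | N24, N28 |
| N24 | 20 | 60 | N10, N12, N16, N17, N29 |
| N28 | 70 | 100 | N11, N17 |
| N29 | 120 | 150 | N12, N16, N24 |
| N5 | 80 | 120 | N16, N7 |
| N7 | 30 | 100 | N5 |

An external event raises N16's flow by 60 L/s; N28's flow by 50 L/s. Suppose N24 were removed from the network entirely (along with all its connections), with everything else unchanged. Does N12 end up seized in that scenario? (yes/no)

With N24 removed:
Round 1 — N16 at 170 > 130; N28 at 120 > 100. N16, N28 seize.
  N16 sheds 170 L/s to N12, N29, N5: 56 each (2 lost).
    N12: 60+56 = 116 ≤ 130
    N29: 120+56 = 176 > 150
    N5: 80+56 = 136 > 120
  N28 sheds 120 L/s to N11, N17: 60 each.
    N11: 30+60 = 90 ≤ 110
    N17: 50+60 = 110 > 80
Round 2 — N17, N29, N5 seize.
  N17 sheds 110 L/s: no online neighbours, lost.
  N29 sheds 176 L/s to N12: 176 each.
    N12: 116+176 = 292 > 130
  N5 sheds 136 L/s to N7: 136 each.
    N7: 30+136 = 166 > 100
Round 3 — N12, N7 seize.
  N12 sheds 292 L/s: no online neighbours, lost.
  N7 sheds 166 L/s: no online neighbours, lost.
No further seizures.

yes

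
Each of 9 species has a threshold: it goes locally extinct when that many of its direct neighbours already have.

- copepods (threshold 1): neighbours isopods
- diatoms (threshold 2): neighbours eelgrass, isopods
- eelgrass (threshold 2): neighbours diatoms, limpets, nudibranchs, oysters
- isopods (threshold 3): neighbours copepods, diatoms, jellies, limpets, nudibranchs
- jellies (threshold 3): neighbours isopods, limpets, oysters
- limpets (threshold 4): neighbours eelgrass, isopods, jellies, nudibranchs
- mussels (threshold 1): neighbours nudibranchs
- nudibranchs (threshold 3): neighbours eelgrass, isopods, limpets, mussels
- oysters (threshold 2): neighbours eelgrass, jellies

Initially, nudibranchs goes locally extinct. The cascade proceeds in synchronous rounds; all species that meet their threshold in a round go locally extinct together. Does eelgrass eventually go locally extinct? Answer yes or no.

Round 1 — nudibranchs goes locally extinct (initial).
Round 2 — checking thresholds:
  eelgrass: 1 of 4 neighbours < 2, not yet.
  isopods: 1 of 5 neighbours < 3, not yet.
  limpets: 1 of 4 neighbours < 4, not yet.
  mussels: 1 of 1 neighbours ≥ 1, goes locally extinct.
Round 3 — no new extinctions; cascade stops.

no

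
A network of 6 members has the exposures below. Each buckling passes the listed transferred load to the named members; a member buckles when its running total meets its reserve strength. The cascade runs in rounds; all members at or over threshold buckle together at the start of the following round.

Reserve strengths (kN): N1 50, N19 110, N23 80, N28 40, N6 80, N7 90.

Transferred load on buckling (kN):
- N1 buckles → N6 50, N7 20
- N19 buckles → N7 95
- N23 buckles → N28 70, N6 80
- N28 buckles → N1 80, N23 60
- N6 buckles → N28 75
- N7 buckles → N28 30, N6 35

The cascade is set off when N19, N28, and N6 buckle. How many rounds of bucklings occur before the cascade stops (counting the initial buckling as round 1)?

2

Round 1 — N19, N28, N6 buckle (initial).
  N1: +80 → 80 ≥ 50
  N23: +60 → 60 < 80
  N7: +95 → 95 ≥ 90
Round 2 — N1, N7 buckle.
No further bucklings.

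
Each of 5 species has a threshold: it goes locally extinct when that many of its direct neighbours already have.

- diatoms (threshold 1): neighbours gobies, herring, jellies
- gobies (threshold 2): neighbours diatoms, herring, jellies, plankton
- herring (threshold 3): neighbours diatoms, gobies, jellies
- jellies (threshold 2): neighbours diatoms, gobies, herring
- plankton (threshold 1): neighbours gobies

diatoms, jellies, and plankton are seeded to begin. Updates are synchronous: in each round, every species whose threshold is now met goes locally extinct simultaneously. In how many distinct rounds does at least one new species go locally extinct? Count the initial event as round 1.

Round 1 — diatoms, jellies, plankton go locally extinct (initial).
Round 2 — checking thresholds:
  gobies: 3 of 4 neighbours ≥ 2, goes locally extinct.
  herring: 2 of 3 neighbours < 3, below threshold.
Round 3 — checking thresholds:
  herring: 3 of 3 neighbours ≥ 3, goes locally extinct.
Round 4 — no new extinctions; cascade stops.

3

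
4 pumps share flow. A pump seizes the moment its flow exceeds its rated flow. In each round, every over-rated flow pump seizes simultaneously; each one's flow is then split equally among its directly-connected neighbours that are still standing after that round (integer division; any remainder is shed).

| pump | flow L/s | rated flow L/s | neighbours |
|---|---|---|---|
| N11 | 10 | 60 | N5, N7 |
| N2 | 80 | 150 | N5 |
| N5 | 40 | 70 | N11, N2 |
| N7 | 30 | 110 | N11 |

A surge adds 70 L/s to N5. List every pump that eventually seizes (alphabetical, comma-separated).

Round 1 — N5 at 110 > 70. N5 seizes.
  N5 sheds 110 L/s to N11, N2: 55 each.
    N11: 10+55 = 65 > 60
    N2: 80+55 = 135 ≤ 150
Round 2 — N11 seizes.
  N11 sheds 65 L/s to N7: 65 each.
    N7: 30+65 = 95 ≤ 110
No further seizures.

N11, N5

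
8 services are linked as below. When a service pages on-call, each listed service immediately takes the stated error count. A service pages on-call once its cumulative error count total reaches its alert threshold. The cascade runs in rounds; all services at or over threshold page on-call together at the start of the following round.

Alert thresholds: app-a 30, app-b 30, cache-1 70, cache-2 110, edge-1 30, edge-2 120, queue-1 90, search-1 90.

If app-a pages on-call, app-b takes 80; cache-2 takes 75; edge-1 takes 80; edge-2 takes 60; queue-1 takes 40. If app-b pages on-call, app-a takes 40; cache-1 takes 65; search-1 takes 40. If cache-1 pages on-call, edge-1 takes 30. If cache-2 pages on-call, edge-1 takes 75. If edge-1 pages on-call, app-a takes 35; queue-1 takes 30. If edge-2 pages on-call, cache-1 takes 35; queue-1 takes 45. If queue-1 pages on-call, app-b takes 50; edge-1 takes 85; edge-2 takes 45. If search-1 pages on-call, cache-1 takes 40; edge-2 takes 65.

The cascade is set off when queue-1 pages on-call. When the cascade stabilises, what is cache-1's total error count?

Round 1 — queue-1 pages on-call (initial).
  app-b: +50 → 50 ≥ 30
  edge-1: +85 → 85 ≥ 30
  edge-2: +45 → 45 < 120
Round 2 — app-b, edge-1 page on-call.
  app-a: +40+35 → 75 ≥ 30
  cache-1: +65 → 65 < 70
  search-1: +40 → 40 < 90
Round 3 — app-a pages on-call.
  cache-2: +75 → 75 < 110
  edge-2: +60 → 105 < 120
No further pages.

65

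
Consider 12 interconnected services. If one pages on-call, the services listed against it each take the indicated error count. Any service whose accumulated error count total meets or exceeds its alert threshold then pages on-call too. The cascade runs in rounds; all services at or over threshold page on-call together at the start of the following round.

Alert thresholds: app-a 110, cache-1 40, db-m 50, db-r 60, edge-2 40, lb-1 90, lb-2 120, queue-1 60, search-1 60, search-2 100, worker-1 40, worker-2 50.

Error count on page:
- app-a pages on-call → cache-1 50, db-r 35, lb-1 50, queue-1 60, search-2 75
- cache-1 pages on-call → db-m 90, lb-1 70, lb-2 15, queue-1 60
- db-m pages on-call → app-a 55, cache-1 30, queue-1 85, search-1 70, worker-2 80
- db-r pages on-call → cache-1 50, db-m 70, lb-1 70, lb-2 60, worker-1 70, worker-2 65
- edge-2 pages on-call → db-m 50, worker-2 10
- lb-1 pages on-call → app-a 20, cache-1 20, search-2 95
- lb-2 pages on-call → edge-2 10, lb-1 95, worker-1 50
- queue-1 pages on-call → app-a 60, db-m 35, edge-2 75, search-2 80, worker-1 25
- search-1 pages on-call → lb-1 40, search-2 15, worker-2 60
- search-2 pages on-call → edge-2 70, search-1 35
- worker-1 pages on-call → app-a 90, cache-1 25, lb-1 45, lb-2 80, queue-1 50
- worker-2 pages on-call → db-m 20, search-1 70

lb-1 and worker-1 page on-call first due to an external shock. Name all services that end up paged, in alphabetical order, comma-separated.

app-a, cache-1, db-m, edge-2, lb-1, queue-1, search-1, search-2, worker-1, worker-2

Round 1 — lb-1, worker-1 page on-call (initial).
  app-a: +20+90 → 110 ≥ 110
  cache-1: +20+25 → 45 ≥ 40
  lb-2: +80 → 80 < 120
  queue-1: +50 → 50 < 60
  search-2: +95 → 95 < 100
Round 2 — app-a, cache-1 page on-call.
  db-m: +90 → 90 ≥ 50
  db-r: +35 → 35 < 60
  lb-2: +15 → 95 < 120
  queue-1: +60+60 → 170 ≥ 60
  search-2: +75 → 170 ≥ 100
Round 3 — db-m, queue-1, search-2 page on-call.
  edge-2: +75+70 → 145 ≥ 40
  search-1: +70+35 → 105 ≥ 60
  worker-2: +80 → 80 ≥ 50
Round 4 — edge-2, search-1, worker-2 page on-call.
No further pages.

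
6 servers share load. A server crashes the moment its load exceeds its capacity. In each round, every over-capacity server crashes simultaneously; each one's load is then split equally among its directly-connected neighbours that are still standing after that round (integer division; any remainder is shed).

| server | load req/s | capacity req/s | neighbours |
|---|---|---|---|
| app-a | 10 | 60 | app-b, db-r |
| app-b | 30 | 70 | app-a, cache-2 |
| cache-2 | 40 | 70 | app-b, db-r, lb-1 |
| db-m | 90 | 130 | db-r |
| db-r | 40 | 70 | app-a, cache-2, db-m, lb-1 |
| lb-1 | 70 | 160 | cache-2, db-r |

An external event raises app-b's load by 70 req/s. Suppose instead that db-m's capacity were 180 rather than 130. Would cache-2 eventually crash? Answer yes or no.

yes

With db-m's capacity at 180:
Round 1 — app-b at 100 > 70. app-b crashes.
  app-b sheds 100 req/s to app-a, cache-2: 50 each.
    app-a: 10+50 = 60 ≤ 60
    cache-2: 40+50 = 90 > 70
Round 2 — cache-2 crashes.
  cache-2 sheds 90 req/s to db-r, lb-1: 45 each.
    db-r: 40+45 = 85 > 70
    lb-1: 70+45 = 115 ≤ 160
Round 3 — db-r crashes.
  db-r sheds 85 req/s to app-a, db-m, lb-1: 28 each (1 lost).
    app-a: 60+28 = 88 > 60
    db-m: 90+28 = 118 ≤ 180
    lb-1: 115+28 = 143 ≤ 160
Round 4 — app-a crashes.
  app-a sheds 88 req/s: no online neighbours, lost.
No further crashes.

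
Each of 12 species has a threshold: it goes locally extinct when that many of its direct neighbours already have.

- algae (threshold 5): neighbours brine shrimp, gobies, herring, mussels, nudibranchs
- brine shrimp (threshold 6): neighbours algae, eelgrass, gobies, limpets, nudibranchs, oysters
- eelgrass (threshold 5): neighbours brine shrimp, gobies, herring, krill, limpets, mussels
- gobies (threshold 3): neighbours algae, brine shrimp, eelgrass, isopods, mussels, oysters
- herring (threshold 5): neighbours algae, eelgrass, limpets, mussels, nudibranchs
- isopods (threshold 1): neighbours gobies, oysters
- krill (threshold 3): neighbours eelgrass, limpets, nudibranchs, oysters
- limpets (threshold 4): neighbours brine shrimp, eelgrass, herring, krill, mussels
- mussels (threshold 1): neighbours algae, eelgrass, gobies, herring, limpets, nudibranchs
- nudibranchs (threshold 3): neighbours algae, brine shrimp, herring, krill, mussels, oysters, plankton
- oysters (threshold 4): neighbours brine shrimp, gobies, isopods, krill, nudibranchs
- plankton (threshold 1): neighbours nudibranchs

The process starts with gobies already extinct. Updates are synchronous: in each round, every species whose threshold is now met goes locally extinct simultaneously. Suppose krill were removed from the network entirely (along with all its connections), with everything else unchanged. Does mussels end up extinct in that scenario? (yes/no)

yes

With krill removed:
Round 1 — gobies goes locally extinct (initial).
Round 2 — checking thresholds:
  algae: 1 of 5 neighbours < 5, below threshold.
  brine shrimp: 1 of 6 neighbours < 6, below threshold.
  eelgrass: 1 of 5 neighbours < 5, below threshold.
  isopods: 1 of 2 neighbours ≥ 1, goes locally extinct.
  mussels: 1 of 6 neighbours ≥ 1, goes locally extinct.
  oysters: 1 of 4 neighbours < 4, below threshold.
Round 3 — no new extinctions; cascade stops.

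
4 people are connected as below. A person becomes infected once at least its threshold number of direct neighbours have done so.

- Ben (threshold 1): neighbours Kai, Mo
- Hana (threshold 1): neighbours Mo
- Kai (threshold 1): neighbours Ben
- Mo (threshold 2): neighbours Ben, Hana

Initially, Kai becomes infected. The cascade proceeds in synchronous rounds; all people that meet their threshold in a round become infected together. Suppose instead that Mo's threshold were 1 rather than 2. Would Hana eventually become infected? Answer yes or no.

yes

With Mo's threshold at 1:
Round 1 — Kai becomes infected (initial).
Round 2 — checking thresholds:
  Ben: 1 of 2 neighbours ≥ 1, becomes infected.
Round 3 — checking thresholds:
  Mo: 1 of 2 neighbours ≥ 1, becomes infected.
Round 4 — checking thresholds:
  Hana: 1 of 1 neighbours ≥ 1, becomes infected.
Round 5 — no new infections; cascade stops.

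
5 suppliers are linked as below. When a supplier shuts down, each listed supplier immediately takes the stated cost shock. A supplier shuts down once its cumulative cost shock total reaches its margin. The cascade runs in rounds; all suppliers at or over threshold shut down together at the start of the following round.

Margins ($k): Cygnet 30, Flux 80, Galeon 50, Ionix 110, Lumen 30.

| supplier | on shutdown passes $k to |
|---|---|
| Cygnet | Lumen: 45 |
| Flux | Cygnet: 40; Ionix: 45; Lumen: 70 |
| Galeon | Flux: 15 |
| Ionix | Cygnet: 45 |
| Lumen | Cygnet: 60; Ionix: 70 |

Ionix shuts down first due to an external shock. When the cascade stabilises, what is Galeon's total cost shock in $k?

Round 1 — Ionix shuts down (initial).
  Cygnet: +45 → 45 ≥ 30
Round 2 — Cygnet shuts down.
  Lumen: +45 → 45 ≥ 30
Round 3 — Lumen shuts down.
No further shutdowns.

0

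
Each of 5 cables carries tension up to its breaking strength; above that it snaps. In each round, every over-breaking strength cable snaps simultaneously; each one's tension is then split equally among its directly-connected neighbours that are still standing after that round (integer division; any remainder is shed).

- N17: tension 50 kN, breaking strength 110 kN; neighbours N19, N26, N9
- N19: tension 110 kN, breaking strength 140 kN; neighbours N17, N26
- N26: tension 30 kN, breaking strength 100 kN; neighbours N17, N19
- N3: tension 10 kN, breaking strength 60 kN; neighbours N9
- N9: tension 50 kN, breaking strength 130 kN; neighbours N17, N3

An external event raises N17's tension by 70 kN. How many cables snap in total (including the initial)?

Round 1 — N17 at 120 > 110. N17 snaps.
  N17 sheds 120 kN to N19, N26, N9: 40 each.
    N19: 110+40 = 150 > 140
    N26: 30+40 = 70 ≤ 100
    N9: 50+40 = 90 ≤ 130
Round 2 — N19 snaps.
  N19 sheds 150 kN to N26: 150 each.
    N26: 70+150 = 220 > 100
Round 3 — N26 snaps.
  N26 sheds 220 kN: no online neighbours, lost.
No further breaks.

3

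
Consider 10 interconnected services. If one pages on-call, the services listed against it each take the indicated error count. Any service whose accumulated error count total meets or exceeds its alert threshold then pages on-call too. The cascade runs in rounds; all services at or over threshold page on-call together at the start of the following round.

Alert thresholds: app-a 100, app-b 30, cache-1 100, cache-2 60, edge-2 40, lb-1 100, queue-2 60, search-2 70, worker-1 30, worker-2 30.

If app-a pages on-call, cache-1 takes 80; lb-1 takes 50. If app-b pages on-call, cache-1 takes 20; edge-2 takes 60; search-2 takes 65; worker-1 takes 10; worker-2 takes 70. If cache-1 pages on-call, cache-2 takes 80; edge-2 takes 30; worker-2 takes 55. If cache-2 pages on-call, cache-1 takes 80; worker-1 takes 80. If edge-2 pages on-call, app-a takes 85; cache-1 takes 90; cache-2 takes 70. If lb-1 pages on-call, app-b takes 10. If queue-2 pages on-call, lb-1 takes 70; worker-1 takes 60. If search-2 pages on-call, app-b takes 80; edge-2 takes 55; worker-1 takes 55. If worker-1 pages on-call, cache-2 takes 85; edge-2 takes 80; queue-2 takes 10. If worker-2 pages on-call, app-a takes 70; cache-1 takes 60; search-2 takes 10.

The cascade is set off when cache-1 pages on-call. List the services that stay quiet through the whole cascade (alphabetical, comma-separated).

Round 1 — cache-1 pages on-call (initial).
  cache-2: +80 → 80 ≥ 60
  edge-2: +30 → 30 < 40
  worker-2: +55 → 55 ≥ 30
Round 2 — cache-2, worker-2 page on-call.
  app-a: +70 → 70 < 100
  search-2: +10 → 10 < 70
  worker-1: +80 → 80 ≥ 30
Round 3 — worker-1 pages on-call.
  edge-2: +80 → 110 ≥ 40
  queue-2: +10 → 10 < 60
Round 4 — edge-2 pages on-call.
  app-a: +85 → 155 ≥ 100
Round 5 — app-a pages on-call.
  lb-1: +50 → 50 < 100
No further pages.

app-b, lb-1, queue-2, search-2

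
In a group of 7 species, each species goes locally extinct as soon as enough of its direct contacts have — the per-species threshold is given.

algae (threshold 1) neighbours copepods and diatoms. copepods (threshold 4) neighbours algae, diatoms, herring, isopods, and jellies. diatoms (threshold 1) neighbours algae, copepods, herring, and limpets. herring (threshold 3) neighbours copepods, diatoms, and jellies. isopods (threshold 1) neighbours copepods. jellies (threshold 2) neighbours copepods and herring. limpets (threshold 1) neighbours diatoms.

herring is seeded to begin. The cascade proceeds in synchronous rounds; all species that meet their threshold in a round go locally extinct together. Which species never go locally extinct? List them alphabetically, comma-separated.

Round 1 — herring goes locally extinct (initial).
Round 2 — checking thresholds:
  copepods: 1 of 5 neighbours < 4, below threshold.
  diatoms: 1 of 4 neighbours ≥ 1, goes locally extinct.
  jellies: 1 of 2 neighbours < 2, below threshold.
Round 3 — checking thresholds:
  algae: 1 of 2 neighbours ≥ 1, goes locally extinct.
  copepods: 2 of 5 neighbours < 4, below threshold.
  jellies: 1 of 2 neighbours < 2, below threshold.
  limpets: 1 of 1 neighbours ≥ 1, goes locally extinct.
Round 4 — no new extinctions; cascade stops.

copepods, isopods, jellies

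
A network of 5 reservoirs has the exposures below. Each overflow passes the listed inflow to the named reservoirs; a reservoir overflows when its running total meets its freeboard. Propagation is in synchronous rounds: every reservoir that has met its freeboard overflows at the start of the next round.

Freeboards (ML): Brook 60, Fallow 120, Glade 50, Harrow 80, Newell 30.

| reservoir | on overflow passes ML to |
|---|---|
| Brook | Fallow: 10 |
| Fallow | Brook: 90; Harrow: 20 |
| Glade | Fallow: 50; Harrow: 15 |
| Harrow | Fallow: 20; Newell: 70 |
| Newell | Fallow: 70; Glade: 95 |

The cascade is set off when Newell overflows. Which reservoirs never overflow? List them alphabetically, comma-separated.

Harrow

Round 1 — Newell overflows (initial).
  Fallow: +70 → 70 < 120
  Glade: +95 → 95 ≥ 50
Round 2 — Glade overflows.
  Fallow: +50 → 120 ≥ 120
  Harrow: +15 → 15 < 80
Round 3 — Fallow overflows.
  Brook: +90 → 90 ≥ 60
  Harrow: +20 → 35 < 80
Round 4 — Brook overflows.
No further overflows.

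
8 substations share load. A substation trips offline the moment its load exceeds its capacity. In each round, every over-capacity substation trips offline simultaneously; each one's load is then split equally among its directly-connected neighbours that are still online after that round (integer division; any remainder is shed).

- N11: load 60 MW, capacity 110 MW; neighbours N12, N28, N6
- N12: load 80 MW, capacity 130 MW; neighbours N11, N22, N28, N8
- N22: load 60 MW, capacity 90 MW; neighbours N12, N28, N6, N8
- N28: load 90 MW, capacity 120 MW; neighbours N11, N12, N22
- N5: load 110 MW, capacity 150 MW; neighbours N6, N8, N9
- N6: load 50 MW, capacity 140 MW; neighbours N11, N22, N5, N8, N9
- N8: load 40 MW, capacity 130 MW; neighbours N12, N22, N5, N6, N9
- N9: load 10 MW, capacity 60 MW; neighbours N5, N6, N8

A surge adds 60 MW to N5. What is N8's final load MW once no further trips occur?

Round 1 — N5 at 170 > 150. N5 trips offline.
  N5 sheds 170 MW to N6, N8, N9: 56 each (2 lost).
    N6: 50+56 = 106 ≤ 140
    N8: 40+56 = 96 ≤ 130
    N9: 10+56 = 66 > 60
Round 2 — N9 trips offline.
  N9 sheds 66 MW to N6, N8: 33 each.
    N6: 106+33 = 139 ≤ 140
    N8: 96+33 = 129 ≤ 130
No further trips.

129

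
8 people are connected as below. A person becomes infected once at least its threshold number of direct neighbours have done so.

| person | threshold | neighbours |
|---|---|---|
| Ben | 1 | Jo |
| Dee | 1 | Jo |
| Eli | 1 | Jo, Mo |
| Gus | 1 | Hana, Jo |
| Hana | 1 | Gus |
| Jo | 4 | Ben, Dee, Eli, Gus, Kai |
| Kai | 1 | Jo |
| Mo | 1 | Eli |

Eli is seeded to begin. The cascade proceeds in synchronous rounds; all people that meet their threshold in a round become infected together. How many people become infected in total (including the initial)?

Round 1 — Eli becomes infected (initial).
Round 2 — checking thresholds:
  Jo: 1 of 5 neighbours < 4, not yet.
  Mo: 1 of 1 neighbours ≥ 1, becomes infected.
Round 3 — no new infections; cascade stops.

2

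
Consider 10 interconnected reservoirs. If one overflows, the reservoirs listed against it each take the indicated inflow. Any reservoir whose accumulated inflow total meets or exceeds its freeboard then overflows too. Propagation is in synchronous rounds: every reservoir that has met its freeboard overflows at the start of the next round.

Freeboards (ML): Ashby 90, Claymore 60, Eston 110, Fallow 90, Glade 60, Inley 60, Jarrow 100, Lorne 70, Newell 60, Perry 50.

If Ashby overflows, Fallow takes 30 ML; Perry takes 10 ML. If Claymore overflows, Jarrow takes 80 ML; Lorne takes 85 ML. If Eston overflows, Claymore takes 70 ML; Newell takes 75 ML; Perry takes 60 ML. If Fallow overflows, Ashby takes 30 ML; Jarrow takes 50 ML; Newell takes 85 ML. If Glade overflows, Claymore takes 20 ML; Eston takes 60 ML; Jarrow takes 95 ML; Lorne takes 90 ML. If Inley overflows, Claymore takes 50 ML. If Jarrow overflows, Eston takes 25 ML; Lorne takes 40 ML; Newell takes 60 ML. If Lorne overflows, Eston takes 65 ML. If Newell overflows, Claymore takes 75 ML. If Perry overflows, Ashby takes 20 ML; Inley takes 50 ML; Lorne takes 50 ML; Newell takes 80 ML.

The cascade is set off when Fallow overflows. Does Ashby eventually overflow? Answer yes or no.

no

Round 1 — Fallow overflows (initial).
  Ashby: +30 → 30 < 90
  Jarrow: +50 → 50 < 100
  Newell: +85 → 85 ≥ 60
Round 2 — Newell overflows.
  Claymore: +75 → 75 ≥ 60
Round 3 — Claymore overflows.
  Jarrow: +80 → 130 ≥ 100
  Lorne: +85 → 85 ≥ 70
Round 4 — Jarrow, Lorne overflow.
  Eston: +25+65 → 90 < 110
No further overflows.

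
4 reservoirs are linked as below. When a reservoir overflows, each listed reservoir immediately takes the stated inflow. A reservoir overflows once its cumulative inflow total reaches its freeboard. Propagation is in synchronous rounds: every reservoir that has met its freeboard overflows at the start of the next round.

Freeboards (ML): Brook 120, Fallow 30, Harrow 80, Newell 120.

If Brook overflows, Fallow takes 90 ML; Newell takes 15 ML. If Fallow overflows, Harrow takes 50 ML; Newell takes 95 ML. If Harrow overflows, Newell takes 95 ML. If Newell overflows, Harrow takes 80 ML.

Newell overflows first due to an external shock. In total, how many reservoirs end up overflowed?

2

Round 1 — Newell overflows (initial).
  Harrow: +80 → 80 ≥ 80
Round 2 — Harrow overflows.
No further overflows.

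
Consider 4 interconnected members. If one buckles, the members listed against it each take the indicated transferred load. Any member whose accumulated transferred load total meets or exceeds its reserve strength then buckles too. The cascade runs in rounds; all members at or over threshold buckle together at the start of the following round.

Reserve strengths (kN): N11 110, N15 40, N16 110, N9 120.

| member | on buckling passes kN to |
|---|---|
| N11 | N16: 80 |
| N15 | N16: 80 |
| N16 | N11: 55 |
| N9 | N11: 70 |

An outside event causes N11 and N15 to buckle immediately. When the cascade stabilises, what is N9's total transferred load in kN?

0

Round 1 — N11, N15 buckle (initial).
  N16: +80+80 → 160 ≥ 110
Round 2 — N16 buckles.
No further bucklings.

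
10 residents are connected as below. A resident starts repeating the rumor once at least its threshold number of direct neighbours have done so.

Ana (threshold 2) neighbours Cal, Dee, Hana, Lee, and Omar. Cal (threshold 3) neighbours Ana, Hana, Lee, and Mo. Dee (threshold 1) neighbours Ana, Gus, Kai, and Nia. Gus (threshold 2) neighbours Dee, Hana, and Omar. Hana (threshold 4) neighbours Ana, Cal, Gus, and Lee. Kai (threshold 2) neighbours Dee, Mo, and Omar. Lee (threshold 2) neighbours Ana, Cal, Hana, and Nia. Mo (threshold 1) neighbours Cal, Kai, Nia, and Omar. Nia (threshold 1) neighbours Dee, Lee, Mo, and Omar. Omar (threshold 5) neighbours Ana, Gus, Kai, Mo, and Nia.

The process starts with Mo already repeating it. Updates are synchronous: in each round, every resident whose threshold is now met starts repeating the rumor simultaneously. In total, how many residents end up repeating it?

Round 1 — Mo starts repeating the rumor (initial).
Round 2 — checking thresholds:
  Cal: 1 of 4 neighbours < 3, not yet.
  Kai: 1 of 3 neighbours < 2, not yet.
  Nia: 1 of 4 neighbours ≥ 1, starts repeating the rumor.
  Omar: 1 of 5 neighbours < 5, not yet.
Round 3 — checking thresholds:
  Cal: 1 of 4 neighbours < 3, not yet.
  Dee: 1 of 4 neighbours ≥ 1, starts repeating the rumor.
  Kai: 1 of 3 neighbours < 2, not yet.
  Lee: 1 of 4 neighbours < 2, not yet.
  Omar: 2 of 5 neighbours < 5, not yet.
Round 4 — checking thresholds:
  Ana: 1 of 5 neighbours < 2, not yet.
  Cal: 1 of 4 neighbours < 3, not yet.
  Gus: 1 of 3 neighbours < 2, not yet.
  Kai: 2 of 3 neighbours ≥ 2, starts repeating the rumor.
  Lee: 1 of 4 neighbours < 2, not yet.
  Omar: 2 of 5 neighbours < 5, not yet.
Round 5 — no new spreads; cascade stops.

4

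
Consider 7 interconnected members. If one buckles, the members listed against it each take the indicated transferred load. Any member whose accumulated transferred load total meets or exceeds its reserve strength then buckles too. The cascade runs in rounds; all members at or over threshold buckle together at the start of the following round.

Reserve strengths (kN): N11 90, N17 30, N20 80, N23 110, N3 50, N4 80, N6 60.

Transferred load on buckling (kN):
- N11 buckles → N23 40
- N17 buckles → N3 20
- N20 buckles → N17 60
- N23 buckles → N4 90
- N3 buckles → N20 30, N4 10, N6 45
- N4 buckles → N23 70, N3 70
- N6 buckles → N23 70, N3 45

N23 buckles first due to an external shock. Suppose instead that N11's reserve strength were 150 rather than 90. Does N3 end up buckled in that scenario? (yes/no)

With N11's reserve strength at 150:
Round 1 — N23 buckles (initial).
  N4: +90 → 90 ≥ 80
Round 2 — N4 buckles.
  N3: +70 → 70 ≥ 50
Round 3 — N3 buckles.
  N20: +30 → 30 < 80
  N6: +45 → 45 < 60
No further bucklings.

yes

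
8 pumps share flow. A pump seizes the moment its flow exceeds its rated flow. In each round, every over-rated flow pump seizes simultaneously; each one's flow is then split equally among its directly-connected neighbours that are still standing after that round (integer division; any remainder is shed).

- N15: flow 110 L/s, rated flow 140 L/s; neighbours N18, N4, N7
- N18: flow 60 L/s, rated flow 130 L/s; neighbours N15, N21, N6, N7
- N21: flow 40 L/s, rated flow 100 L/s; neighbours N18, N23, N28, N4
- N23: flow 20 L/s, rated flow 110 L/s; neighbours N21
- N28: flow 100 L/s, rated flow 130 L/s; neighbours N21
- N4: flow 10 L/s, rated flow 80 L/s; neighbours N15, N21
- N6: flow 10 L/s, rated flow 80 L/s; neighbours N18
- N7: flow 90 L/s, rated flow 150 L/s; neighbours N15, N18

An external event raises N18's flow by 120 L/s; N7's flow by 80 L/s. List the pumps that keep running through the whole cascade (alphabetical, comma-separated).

Round 1 — N18 at 180 > 130; N7 at 170 > 150. N18, N7 seize.
  N18 sheds 180 L/s to N15, N21, N6: 60 each.
    N15: 110+60 = 170 > 140
    N21: 40+60 = 100 ≤ 100
    N6: 10+60 = 70 ≤ 80
  N7 sheds 170 L/s to N15: 170 each.
    N15: 170+170 = 340 > 140
Round 2 — N15 seizes.
  N15 sheds 340 L/s to N4: 340 each.
    N4: 10+340 = 350 > 80
Round 3 — N4 seizes.
  N4 sheds 350 L/s to N21: 350 each.
    N21: 100+350 = 450 > 100
Round 4 — N21 seizes.
  N21 sheds 450 L/s to N23, N28: 225 each.
    N23: 20+225 = 245 > 110
    N28: 100+225 = 325 > 130
Round 5 — N23, N28 seize.
  N23 sheds 245 L/s: no online neighbours, lost.
  N28 sheds 325 L/s: no online neighbours, lost.
No further seizures.

N6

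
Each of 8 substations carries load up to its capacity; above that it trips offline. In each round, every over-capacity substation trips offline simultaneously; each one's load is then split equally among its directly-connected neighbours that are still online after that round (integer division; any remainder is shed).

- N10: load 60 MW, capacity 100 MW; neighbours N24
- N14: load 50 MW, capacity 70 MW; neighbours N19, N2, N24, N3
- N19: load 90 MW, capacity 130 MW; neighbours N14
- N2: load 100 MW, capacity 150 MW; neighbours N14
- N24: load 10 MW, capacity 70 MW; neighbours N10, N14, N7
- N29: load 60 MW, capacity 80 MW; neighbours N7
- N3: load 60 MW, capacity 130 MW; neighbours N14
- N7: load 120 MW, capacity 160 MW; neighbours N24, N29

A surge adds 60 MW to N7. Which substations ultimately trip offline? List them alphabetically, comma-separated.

Round 1 — N7 at 180 > 160. N7 trips offline.
  N7 sheds 180 MW to N24, N29: 90 each.
    N24: 10+90 = 100 > 70
    N29: 60+90 = 150 > 80
Round 2 — N24, N29 trip offline.
  N24 sheds 100 MW to N10, N14: 50 each.
    N10: 60+50 = 110 > 100
    N14: 50+50 = 100 > 70
  N29 sheds 150 MW: no online neighbours, lost.
Round 3 — N10, N14 trip offline.
  N10 sheds 110 MW: no online neighbours, lost.
  N14 sheds 100 MW to N19, N2, N3: 33 each (1 lost).
    N19: 90+33 = 123 ≤ 130
    N2: 100+33 = 133 ≤ 150
    N3: 60+33 = 93 ≤ 130
No further trips.

N10, N14, N24, N29, N7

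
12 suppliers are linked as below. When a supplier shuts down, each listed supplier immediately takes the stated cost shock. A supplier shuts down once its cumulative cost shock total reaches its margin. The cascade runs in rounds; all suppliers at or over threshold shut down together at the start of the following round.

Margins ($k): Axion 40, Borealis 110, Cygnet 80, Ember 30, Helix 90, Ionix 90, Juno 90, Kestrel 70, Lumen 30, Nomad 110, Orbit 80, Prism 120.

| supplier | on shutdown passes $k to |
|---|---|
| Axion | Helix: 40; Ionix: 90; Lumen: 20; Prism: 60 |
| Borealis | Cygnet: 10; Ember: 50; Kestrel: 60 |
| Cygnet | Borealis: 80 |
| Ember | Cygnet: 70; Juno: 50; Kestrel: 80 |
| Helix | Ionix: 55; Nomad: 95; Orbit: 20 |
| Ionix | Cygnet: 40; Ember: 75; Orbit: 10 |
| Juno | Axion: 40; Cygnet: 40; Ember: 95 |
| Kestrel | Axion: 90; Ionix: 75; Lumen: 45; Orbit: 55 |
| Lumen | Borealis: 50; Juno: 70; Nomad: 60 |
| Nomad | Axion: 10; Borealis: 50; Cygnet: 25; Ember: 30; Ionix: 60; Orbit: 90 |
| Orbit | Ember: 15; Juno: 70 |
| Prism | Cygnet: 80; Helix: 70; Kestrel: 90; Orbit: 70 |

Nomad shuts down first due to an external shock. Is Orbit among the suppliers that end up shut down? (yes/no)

Round 1 — Nomad shuts down (initial).
  Axion: +10 → 10 < 40
  Borealis: +50 → 50 < 110
  Cygnet: +25 → 25 < 80
  Ember: +30 → 30 ≥ 30
  Ionix: +60 → 60 < 90
  Orbit: +90 → 90 ≥ 80
Round 2 — Ember, Orbit shut down.
  Cygnet: +70 → 95 ≥ 80
  Juno: +50+70 → 120 ≥ 90
  Kestrel: +80 → 80 ≥ 70
Round 3 — Cygnet, Juno, Kestrel shut down.
  Axion: +40+90 → 140 ≥ 40
  Borealis: +80 → 130 ≥ 110
  Ionix: +75 → 135 ≥ 90
  Lumen: +45 → 45 ≥ 30
Round 4 — Axion, Borealis, Ionix, Lumen shut down.
  Helix: +40 → 40 < 90
  Prism: +60 → 60 < 120
No further shutdowns.

yes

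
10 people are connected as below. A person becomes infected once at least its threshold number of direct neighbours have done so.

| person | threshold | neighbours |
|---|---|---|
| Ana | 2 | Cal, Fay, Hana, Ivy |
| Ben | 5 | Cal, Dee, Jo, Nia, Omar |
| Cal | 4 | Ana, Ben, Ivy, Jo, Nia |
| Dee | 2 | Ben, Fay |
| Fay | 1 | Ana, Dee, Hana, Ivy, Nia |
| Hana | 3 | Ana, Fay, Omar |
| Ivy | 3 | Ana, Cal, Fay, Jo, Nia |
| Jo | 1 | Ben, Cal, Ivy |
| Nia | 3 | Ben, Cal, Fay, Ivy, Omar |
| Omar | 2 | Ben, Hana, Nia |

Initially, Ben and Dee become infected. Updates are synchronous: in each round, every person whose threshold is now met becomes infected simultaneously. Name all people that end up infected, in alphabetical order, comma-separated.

Ben, Dee, Fay, Jo

Round 1 — Ben, Dee become infected (initial).
Round 2 — checking thresholds:
  Cal: 1 of 5 neighbours < 4, holds.
  Fay: 1 of 5 neighbours ≥ 1, becomes infected.
  Jo: 1 of 3 neighbours ≥ 1, becomes infected.
  Nia: 1 of 5 neighbours < 3, holds.
  Omar: 1 of 3 neighbours < 2, holds.
Round 3 — no new infections; cascade stops.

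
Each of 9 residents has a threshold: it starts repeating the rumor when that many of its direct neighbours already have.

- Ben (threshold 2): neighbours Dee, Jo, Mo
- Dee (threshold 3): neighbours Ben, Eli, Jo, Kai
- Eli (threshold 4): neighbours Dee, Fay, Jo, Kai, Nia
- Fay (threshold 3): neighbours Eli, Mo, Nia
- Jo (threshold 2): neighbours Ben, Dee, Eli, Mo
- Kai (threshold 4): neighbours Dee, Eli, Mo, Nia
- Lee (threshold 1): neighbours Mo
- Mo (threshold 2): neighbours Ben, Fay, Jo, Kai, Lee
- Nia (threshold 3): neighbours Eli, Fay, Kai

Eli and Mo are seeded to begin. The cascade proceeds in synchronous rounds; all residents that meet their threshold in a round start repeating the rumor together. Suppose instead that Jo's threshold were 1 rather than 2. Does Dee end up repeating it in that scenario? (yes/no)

yes

With Jo's threshold at 1:
Round 1 — Eli, Mo start repeating the rumor (initial).
Round 2 — checking thresholds:
  Ben: 1 of 3 neighbours < 2, not yet.
  Dee: 1 of 4 neighbours < 3, not yet.
  Fay: 2 of 3 neighbours < 3, not yet.
  Jo: 2 of 4 neighbours ≥ 1, starts repeating the rumor.
  Kai: 2 of 4 neighbours < 4, not yet.
  Lee: 1 of 1 neighbours ≥ 1, starts repeating the rumor.
  Nia: 1 of 3 neighbours < 3, not yet.
Round 3 — checking thresholds:
  Ben: 2 of 3 neighbours ≥ 2, starts repeating the rumor.
  Dee: 2 of 4 neighbours < 3, not yet.
  Fay: 2 of 3 neighbours < 3, not yet.
  Kai: 2 of 4 neighbours < 4, not yet.
  Nia: 1 of 3 neighbours < 3, not yet.
Round 4 — checking thresholds:
  Dee: 3 of 4 neighbours ≥ 3, starts repeating the rumor.
  Fay: 2 of 3 neighbours < 3, not yet.
  Kai: 2 of 4 neighbours < 4, not yet.
  Nia: 1 of 3 neighbours < 3, not yet.
Round 5 — no new spreads; cascade stops.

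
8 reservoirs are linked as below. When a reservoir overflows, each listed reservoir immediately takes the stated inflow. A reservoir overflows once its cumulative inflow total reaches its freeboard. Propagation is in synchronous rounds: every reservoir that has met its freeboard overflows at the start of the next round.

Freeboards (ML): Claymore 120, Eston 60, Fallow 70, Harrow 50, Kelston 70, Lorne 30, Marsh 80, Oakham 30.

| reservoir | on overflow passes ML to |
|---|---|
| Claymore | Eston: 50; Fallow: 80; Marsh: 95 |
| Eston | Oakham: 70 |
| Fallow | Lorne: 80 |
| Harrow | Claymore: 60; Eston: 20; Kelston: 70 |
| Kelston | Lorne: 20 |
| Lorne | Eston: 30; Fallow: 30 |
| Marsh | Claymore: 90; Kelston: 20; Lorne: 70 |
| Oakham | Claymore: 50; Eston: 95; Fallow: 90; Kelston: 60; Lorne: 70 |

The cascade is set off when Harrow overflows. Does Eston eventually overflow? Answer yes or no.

Round 1 — Harrow overflows (initial).
  Claymore: +60 → 60 < 120
  Eston: +20 → 20 < 60
  Kelston: +70 → 70 ≥ 70
Round 2 — Kelston overflows.
  Lorne: +20 → 20 < 30
No further overflows.

no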